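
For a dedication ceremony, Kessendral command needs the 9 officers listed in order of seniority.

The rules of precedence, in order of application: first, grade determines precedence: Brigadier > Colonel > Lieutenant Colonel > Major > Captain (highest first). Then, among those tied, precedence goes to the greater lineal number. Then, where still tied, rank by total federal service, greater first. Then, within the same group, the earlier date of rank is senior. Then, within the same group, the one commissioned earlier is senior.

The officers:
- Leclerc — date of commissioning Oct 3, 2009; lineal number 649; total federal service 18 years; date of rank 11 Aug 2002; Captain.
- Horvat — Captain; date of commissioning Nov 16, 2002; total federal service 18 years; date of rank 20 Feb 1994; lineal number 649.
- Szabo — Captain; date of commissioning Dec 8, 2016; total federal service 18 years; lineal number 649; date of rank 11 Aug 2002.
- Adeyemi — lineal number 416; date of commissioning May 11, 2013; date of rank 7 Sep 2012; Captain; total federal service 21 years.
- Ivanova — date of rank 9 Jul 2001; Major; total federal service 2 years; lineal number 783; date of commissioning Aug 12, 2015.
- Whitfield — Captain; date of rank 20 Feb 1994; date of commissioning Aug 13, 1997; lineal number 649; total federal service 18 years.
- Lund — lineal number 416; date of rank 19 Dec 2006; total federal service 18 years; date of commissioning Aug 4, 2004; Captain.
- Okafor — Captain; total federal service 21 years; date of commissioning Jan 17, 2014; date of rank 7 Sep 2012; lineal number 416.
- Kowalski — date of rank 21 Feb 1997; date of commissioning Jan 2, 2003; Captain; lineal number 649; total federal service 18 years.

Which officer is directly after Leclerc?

Szabo

By grade: Ivanova (Major); then Whitfield, Horvat, Kowalski, Leclerc, Szabo, Adeyemi, Okafor and Lund (Captain).
Among Whitfield, Horvat, Kowalski, Leclerc, Szabo, Adeyemi, Okafor and Lund, by lineal number (higher first): Whitfield, Horvat, Kowalski, Leclerc and Szabo (649) before Adeyemi, Okafor and Lund (416).
Whitfield, Horvat, Kowalski, Leclerc and Szabo all have total federal service 18 years, so the next rule applies.
Among Whitfield, Horvat, Kowalski, Leclerc and Szabo, by date of rank (earlier first): Whitfield and Horvat (20 Feb 1994) before Kowalski (21 Feb 1997) before Leclerc and Szabo (11 Aug 2002).
Among Whitfield and Horvat, by date of commissioning (earlier first): Whitfield (Aug 13, 1997) before Horvat (Nov 16, 2002).
Among Leclerc and Szabo, by date of commissioning (earlier first): Leclerc (Oct 3, 2009) before Szabo (Dec 8, 2016).
Among Adeyemi, Okafor and Lund, by total federal service (higher first): Adeyemi and Okafor (21 years) before Lund (18 years).
Adeyemi and Okafor both have date of rank 7 Sep 2012, so the next rule applies.
Among Adeyemi and Okafor, by date of commissioning (earlier first): Adeyemi (May 11, 2013) before Okafor (Jan 17, 2014).
Order: Ivanova, Whitfield, Horvat, Kowalski, Leclerc, Szabo, Adeyemi, Okafor, Lund.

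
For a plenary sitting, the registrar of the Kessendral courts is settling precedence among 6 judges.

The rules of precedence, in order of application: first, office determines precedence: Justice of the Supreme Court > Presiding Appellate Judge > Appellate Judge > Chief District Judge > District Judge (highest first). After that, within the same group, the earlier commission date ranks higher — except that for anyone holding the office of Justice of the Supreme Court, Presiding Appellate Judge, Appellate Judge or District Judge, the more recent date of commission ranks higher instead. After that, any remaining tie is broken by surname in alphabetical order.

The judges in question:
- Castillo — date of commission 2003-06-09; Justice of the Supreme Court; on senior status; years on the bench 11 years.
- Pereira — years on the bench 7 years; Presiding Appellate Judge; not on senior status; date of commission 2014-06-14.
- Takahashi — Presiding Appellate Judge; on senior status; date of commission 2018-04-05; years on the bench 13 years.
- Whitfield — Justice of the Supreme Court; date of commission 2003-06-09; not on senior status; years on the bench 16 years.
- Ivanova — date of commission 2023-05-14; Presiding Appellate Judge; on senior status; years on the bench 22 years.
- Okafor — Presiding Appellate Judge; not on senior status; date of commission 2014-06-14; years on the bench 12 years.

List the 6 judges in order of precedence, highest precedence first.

Castillo, Whitfield, Ivanova, Takahashi, Okafor, Pereira

By office: Castillo and Whitfield (Justice of the Supreme Court); then Ivanova, Takahashi, Okafor and Pereira (Presiding Appellate Judge).
Castillo and Whitfield both have date of commission 2003-06-09, so the next rule applies.
Among Castillo and Whitfield, alphabetically by surname: Castillo before Whitfield.
Among Ivanova, Takahashi, Okafor and Pereira, by date of commission (later first) (reversed rule for this group): Ivanova (2023-05-14) before Takahashi (2018-04-05) before Okafor and Pereira (2014-06-14).
Among Okafor and Pereira, alphabetically by surname: Okafor before Pereira.
Full order: Castillo, Whitfield, Ivanova, Takahashi, Okafor, Pereira.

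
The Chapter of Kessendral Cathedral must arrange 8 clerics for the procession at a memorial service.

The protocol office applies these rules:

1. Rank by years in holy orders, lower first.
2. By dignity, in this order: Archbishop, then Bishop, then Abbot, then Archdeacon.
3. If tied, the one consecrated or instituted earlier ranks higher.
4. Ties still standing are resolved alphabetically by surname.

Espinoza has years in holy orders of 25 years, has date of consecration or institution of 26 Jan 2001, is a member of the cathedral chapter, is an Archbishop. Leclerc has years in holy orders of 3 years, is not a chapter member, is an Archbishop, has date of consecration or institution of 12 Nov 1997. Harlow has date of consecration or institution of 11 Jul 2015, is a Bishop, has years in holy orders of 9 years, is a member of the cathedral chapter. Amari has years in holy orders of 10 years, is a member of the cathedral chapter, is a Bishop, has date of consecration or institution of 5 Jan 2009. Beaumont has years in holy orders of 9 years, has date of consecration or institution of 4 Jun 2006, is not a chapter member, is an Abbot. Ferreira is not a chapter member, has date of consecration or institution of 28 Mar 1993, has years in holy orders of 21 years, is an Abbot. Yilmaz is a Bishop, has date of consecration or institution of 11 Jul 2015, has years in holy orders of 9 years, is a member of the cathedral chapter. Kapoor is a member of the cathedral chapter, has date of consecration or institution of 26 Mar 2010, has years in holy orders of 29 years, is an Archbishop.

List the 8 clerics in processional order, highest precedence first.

Leclerc, Harlow, Yilmaz, Beaumont, Amari, Ferreira, Espinoza, Kapoor

By years in holy orders (lower first): Leclerc (3 years); then Harlow, Yilmaz and Beaumont (each 9 years); then Amari (10 years); then Ferreira (21 years); then Espinoza (25 years); then Kapoor (29 years).
Among Harlow, Yilmaz and Beaumont, by dignity: Harlow and Yilmaz (Bishop) before Beaumont (Abbot).
Harlow and Yilmaz both have date of consecration or institution 11 Jul 2015, so the next rule applies.
Among Harlow and Yilmaz, alphabetically by surname: Harlow before Yilmaz.
Full order: Leclerc, Harlow, Yilmaz, Beaumont, Amari, Ferreira, Espinoza, Kapoor.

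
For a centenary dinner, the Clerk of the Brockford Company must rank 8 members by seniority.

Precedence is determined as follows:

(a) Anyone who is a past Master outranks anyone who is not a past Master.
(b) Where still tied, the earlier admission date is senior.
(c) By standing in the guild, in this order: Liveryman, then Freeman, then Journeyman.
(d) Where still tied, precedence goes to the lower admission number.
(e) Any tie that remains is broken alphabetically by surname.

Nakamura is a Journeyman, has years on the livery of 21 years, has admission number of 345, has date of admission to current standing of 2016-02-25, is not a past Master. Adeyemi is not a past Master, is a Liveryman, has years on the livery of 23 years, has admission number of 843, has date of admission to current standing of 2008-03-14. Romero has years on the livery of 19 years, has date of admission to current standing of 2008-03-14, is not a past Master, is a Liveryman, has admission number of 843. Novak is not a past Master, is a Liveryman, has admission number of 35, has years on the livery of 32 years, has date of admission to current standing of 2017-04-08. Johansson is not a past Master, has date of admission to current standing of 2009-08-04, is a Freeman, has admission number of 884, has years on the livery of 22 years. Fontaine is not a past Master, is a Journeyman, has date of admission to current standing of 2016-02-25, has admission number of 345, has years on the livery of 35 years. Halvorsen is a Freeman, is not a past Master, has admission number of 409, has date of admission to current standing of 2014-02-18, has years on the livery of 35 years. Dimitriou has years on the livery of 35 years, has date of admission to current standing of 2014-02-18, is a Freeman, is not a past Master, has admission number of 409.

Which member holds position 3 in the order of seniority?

By the first rule: Adeyemi, Romero, Johansson, Dimitriou, Halvorsen, Fontaine, Nakamura and Novak (each not a past Master).
Among Adeyemi, Romero, Johansson, Dimitriou, Halvorsen, Fontaine, Nakamura and Novak, by date of admission to current standing (earlier first): Adeyemi and Romero (2008-03-14) before Johansson (2009-08-04) before Dimitriou and Halvorsen (2014-02-18) before Fontaine and Nakamura (2016-02-25) before Novak (2017-04-08).
Adeyemi and Romero are each Liveryman, so the next rule applies.
Adeyemi and Romero both have admission number 843, so the next rule applies.
Among Adeyemi and Romero, alphabetically by surname: Adeyemi before Romero.
Dimitriou and Halvorsen are each Freeman, so the next rule applies.
Dimitriou and Halvorsen both have admission number 409, so the next rule applies.
Among Dimitriou and Halvorsen, alphabetically by surname: Dimitriou before Halvorsen.
Fontaine and Nakamura are each Journeyman, so the next rule applies.
Fontaine and Nakamura both have admission number 345, so the next rule applies.
Among Fontaine and Nakamura, alphabetically by surname: Fontaine before Nakamura.
Order: Adeyemi, Romero, Johansson, Dimitriou, Halvorsen, Fontaine, Nakamura, Novak.

Johansson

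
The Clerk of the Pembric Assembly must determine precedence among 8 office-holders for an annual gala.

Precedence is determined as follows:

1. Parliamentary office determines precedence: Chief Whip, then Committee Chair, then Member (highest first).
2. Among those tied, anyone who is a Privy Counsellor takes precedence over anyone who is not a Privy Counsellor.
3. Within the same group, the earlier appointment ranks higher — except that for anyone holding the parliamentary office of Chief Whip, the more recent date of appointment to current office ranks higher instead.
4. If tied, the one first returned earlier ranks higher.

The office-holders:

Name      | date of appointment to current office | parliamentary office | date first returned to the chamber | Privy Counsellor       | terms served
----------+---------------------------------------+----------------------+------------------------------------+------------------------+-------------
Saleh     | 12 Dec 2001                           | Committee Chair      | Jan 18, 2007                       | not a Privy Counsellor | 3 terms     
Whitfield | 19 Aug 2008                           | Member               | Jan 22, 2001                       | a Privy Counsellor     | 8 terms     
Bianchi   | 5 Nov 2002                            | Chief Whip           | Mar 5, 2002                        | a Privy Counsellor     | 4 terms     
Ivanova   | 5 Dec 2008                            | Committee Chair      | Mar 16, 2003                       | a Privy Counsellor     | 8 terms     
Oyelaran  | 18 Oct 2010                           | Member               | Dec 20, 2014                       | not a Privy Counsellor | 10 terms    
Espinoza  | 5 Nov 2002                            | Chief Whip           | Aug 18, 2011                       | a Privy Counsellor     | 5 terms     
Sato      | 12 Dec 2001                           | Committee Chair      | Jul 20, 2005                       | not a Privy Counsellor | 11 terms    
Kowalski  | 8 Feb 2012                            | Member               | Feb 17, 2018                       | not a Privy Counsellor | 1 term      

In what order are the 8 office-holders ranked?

Bianchi, Espinoza, Ivanova, Sato, Saleh, Whitfield, Oyelaran, Kowalski

By parliamentary office: Bianchi and Espinoza (Chief Whip); then Ivanova, Sato and Saleh (Committee Chair); then Whitfield, Oyelaran and Kowalski (Member).
Bianchi and Espinoza are each a Privy Counsellor, so the next rule applies.
Bianchi and Espinoza both have date of appointment to current office 5 Nov 2002, so the next rule applies.
Among Bianchi and Espinoza, by date first returned to the chamber (earlier first): Bianchi (Mar 5, 2002) before Espinoza (Aug 18, 2011).
Among Ivanova, Sato and Saleh, a Privy Counsellor before not a Privy Counsellor: Ivanova (a Privy Counsellor) before Sato and Saleh (not a Privy Counsellor).
Sato and Saleh both have date of appointment to current office 12 Dec 2001, so the next rule applies.
Among Sato and Saleh, by date first returned to the chamber (earlier first): Sato (Jul 20, 2005) before Saleh (Jan 18, 2007).
Among Whitfield, Oyelaran and Kowalski, a Privy Counsellor before not a Privy Counsellor: Whitfield (a Privy Counsellor) before Oyelaran and Kowalski (not a Privy Counsellor).
Among Oyelaran and Kowalski, by date of appointment to current office (earlier first): Oyelaran (18 Oct 2010) before Kowalski (8 Feb 2012).
Full order: Bianchi, Espinoza, Ivanova, Sato, Saleh, Whitfield, Oyelaran, Kowalski.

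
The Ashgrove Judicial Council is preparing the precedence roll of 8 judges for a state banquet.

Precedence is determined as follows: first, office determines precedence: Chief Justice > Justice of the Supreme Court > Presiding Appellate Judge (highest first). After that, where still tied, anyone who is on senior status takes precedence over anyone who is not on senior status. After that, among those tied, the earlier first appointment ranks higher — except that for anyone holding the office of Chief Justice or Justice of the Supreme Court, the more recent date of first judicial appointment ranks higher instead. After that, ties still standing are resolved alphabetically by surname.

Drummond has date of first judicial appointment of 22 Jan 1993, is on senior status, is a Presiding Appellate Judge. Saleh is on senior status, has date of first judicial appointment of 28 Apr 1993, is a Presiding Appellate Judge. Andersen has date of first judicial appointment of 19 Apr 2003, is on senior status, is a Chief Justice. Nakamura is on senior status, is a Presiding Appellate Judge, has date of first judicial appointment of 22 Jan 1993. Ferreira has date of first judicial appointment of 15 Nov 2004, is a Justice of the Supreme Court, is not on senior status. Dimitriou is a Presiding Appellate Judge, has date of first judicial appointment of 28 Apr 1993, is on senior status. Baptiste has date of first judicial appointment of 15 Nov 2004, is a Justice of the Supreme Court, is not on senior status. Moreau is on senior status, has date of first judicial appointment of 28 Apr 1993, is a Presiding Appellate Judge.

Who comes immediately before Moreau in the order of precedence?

By office: Andersen (Chief Justice); then Baptiste and Ferreira (Justice of the Supreme Court); then Drummond, Nakamura, Dimitriou, Moreau and Saleh (Presiding Appellate Judge).
Baptiste and Ferreira are each not on senior status, so the next rule applies.
Baptiste and Ferreira both have date of first judicial appointment 15 Nov 2004, so the next rule applies.
Among Baptiste and Ferreira, alphabetically by surname: Baptiste before Ferreira.
Drummond, Nakamura, Dimitriou, Moreau and Saleh are each on senior status, so the next rule applies.
Among Drummond, Nakamura, Dimitriou, Moreau and Saleh, by date of first judicial appointment (earlier first): Drummond and Nakamura (22 Jan 1993) before Dimitriou, Moreau and Saleh (28 Apr 1993).
Among Drummond and Nakamura, alphabetically by surname: Drummond before Nakamura.
Among Dimitriou, Moreau and Saleh, alphabetically by surname: Dimitriou before Moreau before Saleh.
Order: Andersen, Baptiste, Ferreira, Drummond, Nakamura, Dimitriou, Moreau, Saleh.

Dimitriou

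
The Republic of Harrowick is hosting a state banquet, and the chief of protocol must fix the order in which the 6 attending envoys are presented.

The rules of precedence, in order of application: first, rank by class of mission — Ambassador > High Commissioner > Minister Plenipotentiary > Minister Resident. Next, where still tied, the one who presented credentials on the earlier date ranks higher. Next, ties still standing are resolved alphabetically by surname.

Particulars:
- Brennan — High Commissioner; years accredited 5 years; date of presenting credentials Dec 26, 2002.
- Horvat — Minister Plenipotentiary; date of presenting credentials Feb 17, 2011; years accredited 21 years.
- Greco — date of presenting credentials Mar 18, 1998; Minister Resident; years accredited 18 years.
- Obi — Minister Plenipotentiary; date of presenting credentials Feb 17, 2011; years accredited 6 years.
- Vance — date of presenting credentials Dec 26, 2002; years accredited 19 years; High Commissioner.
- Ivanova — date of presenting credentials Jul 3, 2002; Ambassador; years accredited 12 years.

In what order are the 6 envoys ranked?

By class of mission: Ivanova (Ambassador); then Brennan and Vance (High Commissioner); then Horvat and Obi (Minister Plenipotentiary); then Greco (Minister Resident).
Brennan and Vance both have date of presenting credentials Dec 26, 2002, so the next rule applies.
Among Brennan and Vance, alphabetically by surname: Brennan before Vance.
Horvat and Obi both have date of presenting credentials Feb 17, 2011, so the next rule applies.
Among Horvat and Obi, alphabetically by surname: Horvat before Obi.
Full order: Ivanova, Brennan, Vance, Horvat, Obi, Greco.

Ivanova, Brennan, Vance, Horvat, Obi, Greco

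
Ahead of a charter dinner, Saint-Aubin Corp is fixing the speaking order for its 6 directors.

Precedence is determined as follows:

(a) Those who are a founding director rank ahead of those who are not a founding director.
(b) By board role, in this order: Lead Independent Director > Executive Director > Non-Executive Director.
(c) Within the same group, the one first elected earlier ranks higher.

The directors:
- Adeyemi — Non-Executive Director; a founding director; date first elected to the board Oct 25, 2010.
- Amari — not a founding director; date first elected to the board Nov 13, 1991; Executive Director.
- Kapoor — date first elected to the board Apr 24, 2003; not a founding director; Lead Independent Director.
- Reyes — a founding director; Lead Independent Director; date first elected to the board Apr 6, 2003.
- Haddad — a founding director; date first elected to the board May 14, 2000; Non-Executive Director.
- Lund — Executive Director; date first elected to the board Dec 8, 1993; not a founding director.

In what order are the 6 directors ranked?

By the first rule: Reyes, Haddad and Adeyemi (each a founding director); then Kapoor, Amari and Lund (each not a founding director).
Among Reyes, Haddad and Adeyemi, by board role: Reyes (Lead Independent Director) before Haddad and Adeyemi (Non-Executive Director).
Among Haddad and Adeyemi, by date first elected to the board (earlier first): Haddad (May 14, 2000) before Adeyemi (Oct 25, 2010).
Among Kapoor, Amari and Lund, by board role: Kapoor (Lead Independent Director) before Amari and Lund (Executive Director).
Among Amari and Lund, by date first elected to the board (earlier first): Amari (Nov 13, 1991) before Lund (Dec 8, 1993).
Full order: Reyes, Haddad, Adeyemi, Kapoor, Amari, Lund.

Reyes, Haddad, Adeyemi, Kapoor, Amari, Lund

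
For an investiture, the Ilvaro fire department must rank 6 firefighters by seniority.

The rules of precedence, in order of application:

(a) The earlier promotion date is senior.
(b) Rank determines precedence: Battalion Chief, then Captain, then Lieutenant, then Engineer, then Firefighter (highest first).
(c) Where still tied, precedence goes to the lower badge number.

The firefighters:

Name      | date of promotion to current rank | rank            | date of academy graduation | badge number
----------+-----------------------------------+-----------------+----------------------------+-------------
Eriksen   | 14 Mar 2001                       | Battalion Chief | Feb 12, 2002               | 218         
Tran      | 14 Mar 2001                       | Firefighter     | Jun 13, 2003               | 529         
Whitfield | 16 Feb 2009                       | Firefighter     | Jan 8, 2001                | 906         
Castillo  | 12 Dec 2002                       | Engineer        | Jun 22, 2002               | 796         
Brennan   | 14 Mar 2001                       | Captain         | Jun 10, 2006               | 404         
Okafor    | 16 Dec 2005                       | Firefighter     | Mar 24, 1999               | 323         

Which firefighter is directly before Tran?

Brennan

By date of promotion to current rank (earlier first): Eriksen, Brennan and Tran (each 14 Mar 2001); then Castillo (12 Dec 2002); then Okafor (16 Dec 2005); then Whitfield (16 Feb 2009).
Among Eriksen, Brennan and Tran, by rank: Eriksen (Battalion Chief) before Brennan (Captain) before Tran (Firefighter).
Order: Eriksen, Brennan, Tran, Castillo, Okafor, Whitfield.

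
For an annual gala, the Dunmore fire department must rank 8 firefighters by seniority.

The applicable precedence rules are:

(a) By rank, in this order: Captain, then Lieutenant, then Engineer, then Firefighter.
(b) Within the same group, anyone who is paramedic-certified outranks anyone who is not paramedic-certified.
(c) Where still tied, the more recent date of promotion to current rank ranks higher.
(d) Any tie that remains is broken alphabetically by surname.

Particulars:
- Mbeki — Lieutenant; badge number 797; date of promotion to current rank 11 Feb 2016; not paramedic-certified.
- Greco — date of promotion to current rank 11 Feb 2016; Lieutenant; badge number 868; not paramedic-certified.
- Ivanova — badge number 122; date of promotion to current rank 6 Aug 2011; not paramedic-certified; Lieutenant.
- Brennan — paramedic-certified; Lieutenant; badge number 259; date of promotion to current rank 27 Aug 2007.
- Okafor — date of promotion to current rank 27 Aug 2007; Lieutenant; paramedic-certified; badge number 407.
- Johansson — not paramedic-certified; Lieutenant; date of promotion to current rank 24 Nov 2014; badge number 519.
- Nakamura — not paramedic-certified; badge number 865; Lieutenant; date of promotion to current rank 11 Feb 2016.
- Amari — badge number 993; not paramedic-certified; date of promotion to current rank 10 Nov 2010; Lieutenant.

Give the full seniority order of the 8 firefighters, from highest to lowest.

By rank: Brennan, Okafor, Greco, Mbeki, Nakamura, Johansson, Ivanova and Amari (Lieutenant).
Among Brennan, Okafor, Greco, Mbeki, Nakamura, Johansson, Ivanova and Amari, paramedic-certified before not paramedic-certified: Brennan and Okafor (paramedic-certified) before Greco, Mbeki, Nakamura, Johansson, Ivanova and Amari (not paramedic-certified).
Brennan and Okafor both have date of promotion to current rank 27 Aug 2007, so the next rule applies.
Among Brennan and Okafor, alphabetically by surname: Brennan before Okafor.
Among Greco, Mbeki, Nakamura, Johansson, Ivanova and Amari, by date of promotion to current rank (later first): Greco, Mbeki and Nakamura (11 Feb 2016) before Johansson (24 Nov 2014) before Ivanova (6 Aug 2011) before Amari (10 Nov 2010).
Among Greco, Mbeki and Nakamura, alphabetically by surname: Greco before Mbeki before Nakamura.
Full order: Brennan, Okafor, Greco, Mbeki, Nakamura, Johansson, Ivanova, Amari.

Brennan, Okafor, Greco, Mbeki, Nakamura, Johansson, Ivanova, Amari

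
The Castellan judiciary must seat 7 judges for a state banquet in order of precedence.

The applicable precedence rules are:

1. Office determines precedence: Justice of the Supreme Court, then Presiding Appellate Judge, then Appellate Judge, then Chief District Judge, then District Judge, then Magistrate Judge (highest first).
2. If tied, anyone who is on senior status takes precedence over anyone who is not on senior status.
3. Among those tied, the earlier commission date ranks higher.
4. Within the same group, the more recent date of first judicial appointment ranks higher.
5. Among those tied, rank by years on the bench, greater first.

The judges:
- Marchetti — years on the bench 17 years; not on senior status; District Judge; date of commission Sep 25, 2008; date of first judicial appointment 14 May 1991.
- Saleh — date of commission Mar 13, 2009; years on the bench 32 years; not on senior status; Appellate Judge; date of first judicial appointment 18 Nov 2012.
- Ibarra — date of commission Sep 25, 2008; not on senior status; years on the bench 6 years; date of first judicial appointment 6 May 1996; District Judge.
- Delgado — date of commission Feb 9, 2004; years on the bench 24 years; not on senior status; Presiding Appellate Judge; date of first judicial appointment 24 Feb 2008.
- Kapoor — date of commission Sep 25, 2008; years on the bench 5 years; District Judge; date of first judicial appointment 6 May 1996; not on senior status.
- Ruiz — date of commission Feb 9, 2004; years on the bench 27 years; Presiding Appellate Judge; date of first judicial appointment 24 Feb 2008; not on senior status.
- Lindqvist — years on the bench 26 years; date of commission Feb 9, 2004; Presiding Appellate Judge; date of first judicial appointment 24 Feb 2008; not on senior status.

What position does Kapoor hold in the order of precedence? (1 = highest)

6

By office: Ruiz, Lindqvist and Delgado (Presiding Appellate Judge); then Saleh (Appellate Judge); then Ibarra, Kapoor and Marchetti (District Judge).
Ruiz, Lindqvist and Delgado are each not on senior status, so the next rule applies.
Ruiz, Lindqvist and Delgado all have date of commission Feb 9, 2004, so the next rule applies.
Ruiz, Lindqvist and Delgado all have date of first judicial appointment 24 Feb 2008, so the next rule applies.
Among Ruiz, Lindqvist and Delgado, by years on the bench (higher first): Ruiz (27 years) before Lindqvist (26 years) before Delgado (24 years).
Ibarra, Kapoor and Marchetti are each not on senior status, so the next rule applies.
Ibarra, Kapoor and Marchetti all have date of commission Sep 25, 2008, so the next rule applies.
Among Ibarra, Kapoor and Marchetti, by date of first judicial appointment (later first): Ibarra and Kapoor (6 May 1996) before Marchetti (14 May 1991).
Among Ibarra and Kapoor, by years on the bench (higher first): Ibarra (6 years) before Kapoor (5 years).
Order: Ruiz, Lindqvist, Delgado, Saleh, Ibarra, Kapoor, Marchetti. So position 6.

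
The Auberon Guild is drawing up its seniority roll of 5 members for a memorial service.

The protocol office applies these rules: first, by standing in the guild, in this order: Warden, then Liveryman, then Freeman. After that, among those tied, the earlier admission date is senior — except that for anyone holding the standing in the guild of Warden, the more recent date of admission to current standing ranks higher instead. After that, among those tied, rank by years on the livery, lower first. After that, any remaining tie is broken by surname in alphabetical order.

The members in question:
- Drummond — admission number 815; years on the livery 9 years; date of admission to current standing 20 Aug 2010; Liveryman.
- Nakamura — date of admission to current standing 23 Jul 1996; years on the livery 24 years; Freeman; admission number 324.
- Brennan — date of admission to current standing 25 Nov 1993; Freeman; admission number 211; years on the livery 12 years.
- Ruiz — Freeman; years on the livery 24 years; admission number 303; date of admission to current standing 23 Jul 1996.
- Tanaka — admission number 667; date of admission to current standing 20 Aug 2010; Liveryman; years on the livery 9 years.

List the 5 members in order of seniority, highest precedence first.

Drummond, Tanaka, Brennan, Nakamura, Ruiz

By standing in the guild: Drummond and Tanaka (Liveryman); then Brennan, Nakamura and Ruiz (Freeman).
Drummond and Tanaka both have date of admission to current standing 20 Aug 2010, so the next rule applies.
Drummond and Tanaka both have years on the livery 9 years, so the next rule applies.
Among Drummond and Tanaka, alphabetically by surname: Drummond before Tanaka.
Among Brennan, Nakamura and Ruiz, by date of admission to current standing (earlier first): Brennan (25 Nov 1993) before Nakamura and Ruiz (23 Jul 1996).
Nakamura and Ruiz both have years on the livery 24 years, so the next rule applies.
Among Nakamura and Ruiz, alphabetically by surname: Nakamura before Ruiz.
Full order: Drummond, Tanaka, Brennan, Nakamura, Ruiz.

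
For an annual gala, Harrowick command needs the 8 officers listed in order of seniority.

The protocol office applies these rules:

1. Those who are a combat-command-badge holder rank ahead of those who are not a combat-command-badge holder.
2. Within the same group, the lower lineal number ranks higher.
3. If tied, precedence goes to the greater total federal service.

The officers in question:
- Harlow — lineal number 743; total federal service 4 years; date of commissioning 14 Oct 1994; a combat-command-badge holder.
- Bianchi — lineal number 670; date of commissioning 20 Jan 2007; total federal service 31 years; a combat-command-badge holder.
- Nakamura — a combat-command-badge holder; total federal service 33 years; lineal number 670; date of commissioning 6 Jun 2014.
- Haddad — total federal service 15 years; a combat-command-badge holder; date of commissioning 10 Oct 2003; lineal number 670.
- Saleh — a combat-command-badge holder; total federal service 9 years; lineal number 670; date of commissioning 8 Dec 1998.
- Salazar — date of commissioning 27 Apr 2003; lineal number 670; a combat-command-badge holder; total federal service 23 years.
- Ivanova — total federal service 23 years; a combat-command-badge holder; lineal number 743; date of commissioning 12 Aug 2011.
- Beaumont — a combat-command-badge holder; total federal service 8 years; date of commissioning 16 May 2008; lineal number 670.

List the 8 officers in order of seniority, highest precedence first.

Nakamura, Bianchi, Salazar, Haddad, Saleh, Beaumont, Ivanova, Harlow

By the first rule: Nakamura, Bianchi, Salazar, Haddad, Saleh, Beaumont, Ivanova and Harlow (each a combat-command-badge holder).
Among Nakamura, Bianchi, Salazar, Haddad, Saleh, Beaumont, Ivanova and Harlow, by lineal number (lower first): Nakamura, Bianchi, Salazar, Haddad, Saleh and Beaumont (670) before Ivanova and Harlow (743).
Among Nakamura, Bianchi, Salazar, Haddad, Saleh and Beaumont, by total federal service (higher first): Nakamura (33 years) before Bianchi (31 years) before Salazar (23 years) before Haddad (15 years) before Saleh (9 years) before Beaumont (8 years).
Among Ivanova and Harlow, by total federal service (higher first): Ivanova (23 years) before Harlow (4 years).
Full order: Nakamura, Bianchi, Salazar, Haddad, Saleh, Beaumont, Ivanova, Harlow.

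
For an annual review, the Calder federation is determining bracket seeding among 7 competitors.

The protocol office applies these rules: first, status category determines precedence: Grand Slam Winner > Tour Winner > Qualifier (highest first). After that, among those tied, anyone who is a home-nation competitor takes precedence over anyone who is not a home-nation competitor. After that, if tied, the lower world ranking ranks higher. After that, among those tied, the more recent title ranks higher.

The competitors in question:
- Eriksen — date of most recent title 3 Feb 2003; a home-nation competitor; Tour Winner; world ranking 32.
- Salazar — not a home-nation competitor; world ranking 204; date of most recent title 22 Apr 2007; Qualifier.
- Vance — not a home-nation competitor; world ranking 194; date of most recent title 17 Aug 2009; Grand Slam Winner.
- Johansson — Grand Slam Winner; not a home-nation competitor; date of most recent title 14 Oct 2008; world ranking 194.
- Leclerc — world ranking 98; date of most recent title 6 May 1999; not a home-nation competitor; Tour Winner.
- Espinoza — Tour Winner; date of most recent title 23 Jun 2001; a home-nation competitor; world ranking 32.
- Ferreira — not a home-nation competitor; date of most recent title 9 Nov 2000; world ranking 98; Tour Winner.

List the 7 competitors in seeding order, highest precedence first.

Vance, Johansson, Eriksen, Espinoza, Ferreira, Leclerc, Salazar

By status category: Vance and Johansson (Grand Slam Winner); then Eriksen, Espinoza, Ferreira and Leclerc (Tour Winner); then Salazar (Qualifier).
Vance and Johansson are each not a home-nation competitor, so the next rule applies.
Vance and Johansson both have world ranking 194, so the next rule applies.
Among Vance and Johansson, by date of most recent title (later first): Vance (17 Aug 2009) before Johansson (14 Oct 2008).
Among Eriksen, Espinoza, Ferreira and Leclerc, a home-nation competitor before not a home-nation competitor: Eriksen and Espinoza (a home-nation competitor) before Ferreira and Leclerc (not a home-nation competitor).
Eriksen and Espinoza both have world ranking 32, so the next rule applies.
Among Eriksen and Espinoza, by date of most recent title (later first): Eriksen (3 Feb 2003) before Espinoza (23 Jun 2001).
Ferreira and Leclerc both have world ranking 98, so the next rule applies.
Among Ferreira and Leclerc, by date of most recent title (later first): Ferreira (9 Nov 2000) before Leclerc (6 May 1999).
Full order: Vance, Johansson, Eriksen, Espinoza, Ferreira, Leclerc, Salazar.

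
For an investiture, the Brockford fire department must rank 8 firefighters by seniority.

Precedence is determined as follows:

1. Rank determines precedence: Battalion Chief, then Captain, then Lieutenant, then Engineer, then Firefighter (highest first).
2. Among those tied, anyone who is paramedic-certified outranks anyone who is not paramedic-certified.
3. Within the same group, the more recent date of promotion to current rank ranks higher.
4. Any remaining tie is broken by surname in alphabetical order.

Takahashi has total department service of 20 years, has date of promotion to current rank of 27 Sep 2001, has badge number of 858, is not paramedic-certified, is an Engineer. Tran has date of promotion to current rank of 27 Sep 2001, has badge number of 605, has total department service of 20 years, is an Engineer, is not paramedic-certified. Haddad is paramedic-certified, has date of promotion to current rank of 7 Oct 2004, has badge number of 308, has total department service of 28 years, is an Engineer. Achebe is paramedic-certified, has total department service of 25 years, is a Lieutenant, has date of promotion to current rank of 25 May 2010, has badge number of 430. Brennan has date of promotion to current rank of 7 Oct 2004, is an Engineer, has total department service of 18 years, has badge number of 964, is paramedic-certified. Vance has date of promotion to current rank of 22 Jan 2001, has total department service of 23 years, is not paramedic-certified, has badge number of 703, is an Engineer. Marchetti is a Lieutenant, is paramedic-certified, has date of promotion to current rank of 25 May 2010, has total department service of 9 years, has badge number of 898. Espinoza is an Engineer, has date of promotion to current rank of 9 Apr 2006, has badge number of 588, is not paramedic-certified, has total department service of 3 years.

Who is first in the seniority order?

Achebe

By rank: Achebe and Marchetti (Lieutenant); then Brennan, Haddad, Espinoza, Takahashi, Tran and Vance (Engineer).
Achebe and Marchetti are each paramedic-certified, so the next rule applies.
Achebe and Marchetti both have date of promotion to current rank 25 May 2010, so the next rule applies.
Among Achebe and Marchetti, alphabetically by surname: Achebe before Marchetti.
Among Brennan, Haddad, Espinoza, Takahashi, Tran and Vance, paramedic-certified before not paramedic-certified: Brennan and Haddad (paramedic-certified) before Espinoza, Takahashi, Tran and Vance (not paramedic-certified).
Brennan and Haddad both have date of promotion to current rank 7 Oct 2004, so the next rule applies.
Among Brennan and Haddad, alphabetically by surname: Brennan before Haddad.
Among Espinoza, Takahashi, Tran and Vance, by date of promotion to current rank (later first): Espinoza (9 Apr 2006) before Takahashi and Tran (27 Sep 2001) before Vance (22 Jan 2001).
Among Takahashi and Tran, alphabetically by surname: Takahashi before Tran.
Order: Achebe, Marchetti, Brennan, Haddad, Espinoza, Takahashi, Tran, Vance.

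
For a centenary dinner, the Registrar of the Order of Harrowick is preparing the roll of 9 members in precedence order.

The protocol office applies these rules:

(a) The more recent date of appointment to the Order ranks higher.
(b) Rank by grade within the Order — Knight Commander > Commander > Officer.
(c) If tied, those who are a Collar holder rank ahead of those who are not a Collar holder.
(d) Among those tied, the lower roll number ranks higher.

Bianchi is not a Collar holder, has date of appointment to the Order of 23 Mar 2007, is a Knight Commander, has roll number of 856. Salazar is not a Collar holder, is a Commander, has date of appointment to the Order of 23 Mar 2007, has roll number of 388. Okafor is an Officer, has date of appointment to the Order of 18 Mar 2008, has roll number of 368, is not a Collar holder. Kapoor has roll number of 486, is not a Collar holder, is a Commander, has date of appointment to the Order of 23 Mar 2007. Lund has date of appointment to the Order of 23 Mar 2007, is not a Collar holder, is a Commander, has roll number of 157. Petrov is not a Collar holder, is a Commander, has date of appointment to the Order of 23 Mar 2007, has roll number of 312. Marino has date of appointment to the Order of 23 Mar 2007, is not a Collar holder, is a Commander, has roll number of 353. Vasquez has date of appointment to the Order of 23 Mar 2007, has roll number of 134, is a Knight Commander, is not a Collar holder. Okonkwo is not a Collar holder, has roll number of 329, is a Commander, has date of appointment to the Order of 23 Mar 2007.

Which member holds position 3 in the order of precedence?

Bianchi

By date of appointment to the Order (later first): Okafor (18 Mar 2008); then Vasquez, Bianchi, Lund, Petrov, Okonkwo, Marino, Salazar and Kapoor (each 23 Mar 2007).
Among Vasquez, Bianchi, Lund, Petrov, Okonkwo, Marino, Salazar and Kapoor, by grade within the Order: Vasquez and Bianchi (Knight Commander) before Lund, Petrov, Okonkwo, Marino, Salazar and Kapoor (Commander).
Vasquez and Bianchi are each not a Collar holder, so the next rule applies.
Among Vasquez and Bianchi, by roll number (lower first): Vasquez (134) before Bianchi (856).
Lund, Petrov, Okonkwo, Marino, Salazar and Kapoor are each not a Collar holder, so the next rule applies.
Among Lund, Petrov, Okonkwo, Marino, Salazar and Kapoor, by roll number (lower first): Lund (157) before Petrov (312) before Okonkwo (329) before Marino (353) before Salazar (388) before Kapoor (486).
Order: Okafor, Vasquez, Bianchi, Lund, Petrov, Okonkwo, Marino, Salazar, Kapoor.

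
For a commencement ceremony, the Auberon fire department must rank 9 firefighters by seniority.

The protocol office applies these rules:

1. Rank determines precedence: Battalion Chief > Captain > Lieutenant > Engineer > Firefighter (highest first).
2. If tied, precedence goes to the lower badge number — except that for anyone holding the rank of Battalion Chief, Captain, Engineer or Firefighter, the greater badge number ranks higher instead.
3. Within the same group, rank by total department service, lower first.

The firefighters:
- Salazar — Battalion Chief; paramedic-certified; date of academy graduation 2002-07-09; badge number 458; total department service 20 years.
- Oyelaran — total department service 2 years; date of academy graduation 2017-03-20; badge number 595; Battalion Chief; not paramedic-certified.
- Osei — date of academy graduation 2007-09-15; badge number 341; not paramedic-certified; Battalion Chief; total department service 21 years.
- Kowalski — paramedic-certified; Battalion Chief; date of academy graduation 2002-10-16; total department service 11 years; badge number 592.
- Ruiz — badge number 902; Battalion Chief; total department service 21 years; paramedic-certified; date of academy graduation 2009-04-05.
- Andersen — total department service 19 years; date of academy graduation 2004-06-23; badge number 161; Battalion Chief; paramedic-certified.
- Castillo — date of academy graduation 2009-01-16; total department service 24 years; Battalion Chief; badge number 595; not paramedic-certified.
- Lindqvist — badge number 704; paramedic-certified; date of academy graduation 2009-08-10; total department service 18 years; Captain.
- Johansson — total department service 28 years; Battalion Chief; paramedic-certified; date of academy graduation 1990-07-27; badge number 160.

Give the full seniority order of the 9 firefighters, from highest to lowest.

Ruiz, Oyelaran, Castillo, Kowalski, Salazar, Osei, Andersen, Johansson, Lindqvist

By rank: Ruiz, Oyelaran, Castillo, Kowalski, Salazar, Osei, Andersen and Johansson (Battalion Chief); then Lindqvist (Captain).
Among Ruiz, Oyelaran, Castillo, Kowalski, Salazar, Osei, Andersen and Johansson, by badge number (higher first) (reversed rule for this group): Ruiz (902) before Oyelaran and Castillo (595) before Kowalski (592) before Salazar (458) before Osei (341) before Andersen (161) before Johansson (160).
Among Oyelaran and Castillo, by total department service (lower first): Oyelaran (2 years) before Castillo (24 years).
Full order: Ruiz, Oyelaran, Castillo, Kowalski, Salazar, Osei, Andersen, Johansson, Lindqvist.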